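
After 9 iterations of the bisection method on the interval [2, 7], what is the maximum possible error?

Bisection error bound: |error| ≤ (b-a)/2^n
|error| ≤ (7 - 2)/2^9 = 5/2^9
|error| ≤ 0.0097656250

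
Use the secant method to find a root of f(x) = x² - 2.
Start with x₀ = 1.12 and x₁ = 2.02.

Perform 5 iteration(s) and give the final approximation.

f(x) = x² - 2
x₀ = 1.12, x₁ = 2.02

Secant formula: x_{n+1} = x_n - f(x_n)(x_n - x_{n-1})/(f(x_n) - f(x_{n-1}))

Iteration 1:
  f(1.120000) = -0.745600
  f(2.020000) = 2.080400
  x_2 = 2.020000 - 2.080400×(2.020000 - 1.120000)/(2.080400 - (-0.745600))
       = 1.357452
Iteration 2:
  f(2.020000) = 2.080400
  f(1.357452) = -0.157323
  x_3 = 1.357452 - (-0.157323)×(1.357452 - 2.020000)/(-0.157323 - 2.080400)
       = 1.404033
Iteration 3:
  f(1.357452) = -0.157323
  f(1.404033) = -0.028692
  x_4 = 1.404033 - (-0.028692)×(1.404033 - 1.357452)/(-0.028692 - (-0.157323))
       = 1.414423
Iteration 4:
  f(1.404033) = -0.028692
  f(1.414423) = 0.000592
  x_5 = 1.414423 - 0.000592×(1.414423 - 1.404033)/(0.000592 - (-0.028692))
       = 1.414213
Iteration 5:
  f(1.414423) = 0.000592
  f(1.414213) = -0.000002
  x_6 = 1.414213 - (-0.000002)×(1.414213 - 1.414423)/(-0.000002 - 0.000592)
       = 1.414214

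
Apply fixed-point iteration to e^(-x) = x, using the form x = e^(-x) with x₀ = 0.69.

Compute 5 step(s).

Equation: e^(-x) = x
Fixed-point form: x = e^(-x)
x₀ = 0.69

x_1 = g(0.690000) = 0.501576
x_2 = g(0.501576) = 0.605575
x_3 = g(0.605575) = 0.545760
x_4 = g(0.545760) = 0.579401
x_5 = g(0.579401) = 0.560234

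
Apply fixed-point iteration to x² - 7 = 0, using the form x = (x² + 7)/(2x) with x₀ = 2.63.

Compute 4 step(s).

Equation: x² - 7 = 0
Fixed-point form: x = (x² + 7)/(2x)
x₀ = 2.63

x_1 = g(2.630000) = 2.645798
x_2 = g(2.645798) = 2.645751
x_3 = g(2.645751) = 2.645751
x_4 = g(2.645751) = 2.645751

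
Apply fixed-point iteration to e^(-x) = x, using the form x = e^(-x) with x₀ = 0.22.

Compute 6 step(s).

Equation: e^(-x) = x
Fixed-point form: x = e^(-x)
x₀ = 0.22

x_1 = g(0.220000) = 0.802519
x_2 = g(0.802519) = 0.448199
x_3 = g(0.448199) = 0.638778
x_4 = g(0.638778) = 0.527937
x_5 = g(0.527937) = 0.589820
x_6 = g(0.589820) = 0.554427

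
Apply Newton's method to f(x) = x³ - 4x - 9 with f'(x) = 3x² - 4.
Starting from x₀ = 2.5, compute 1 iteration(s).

f(x) = x³ - 4x - 9
f'(x) = 3x² - 4
x₀ = 2.5

Newton-Raphson formula: x_{n+1} = x_n - f(x_n)/f'(x_n)

Iteration 1:
  f(2.500000) = -3.375000
  f'(2.500000) = 14.750000
  x_1 = 2.500000 - (-3.375000)/14.750000 = 2.728814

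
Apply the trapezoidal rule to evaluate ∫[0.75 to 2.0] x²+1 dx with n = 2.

f(x) = x²+1
a = 0.75, b = 2.0, n = 2
h = (b - a)/n = 0.625000

Trapezoidal rule: (h/2)[f(x₀) + 2f(x₁) + 2f(x₂) + ... + f(xₙ)]

x_0 = 0.7500, f(x_0) = 1.562500, coefficient = 1
x_1 = 1.3750, f(x_1) = 2.890625, coefficient = 2
x_2 = 2.0000, f(x_2) = 5.000000, coefficient = 1

I ≈ (0.625000/2) × 12.343750 = 3.857422
Exact value: 3.776042
Error: 0.081380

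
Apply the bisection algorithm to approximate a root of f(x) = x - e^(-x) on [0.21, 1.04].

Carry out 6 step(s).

f(x) = x - e^(-x)
Initial interval: [0.21, 1.04]

Iteration 1:
  c_1 = (0.210000 + 1.040000)/2 = 0.625000
  f(c_1) = f(0.625000) = 0.089739
  f(a) × f(c) < 0, new interval: [0.210000, 0.625000]
Iteration 2:
  c_2 = (0.210000 + 0.625000)/2 = 0.417500
  f(c_2) = f(0.417500) = -0.241191
  f(a) × f(c) ≥ 0, new interval: [0.417500, 0.625000]
Iteration 3:
  c_3 = (0.417500 + 0.625000)/2 = 0.521250
  f(c_3) = f(0.521250) = -0.072528
  f(a) × f(c) ≥ 0, new interval: [0.521250, 0.625000]
Iteration 4:
  c_4 = (0.521250 + 0.625000)/2 = 0.573125
  f(c_4) = f(0.573125) = 0.009364
  f(a) × f(c) < 0, new interval: [0.521250, 0.573125]
Iteration 5:
  c_5 = (0.521250 + 0.573125)/2 = 0.547187
  f(c_5) = f(0.547187) = -0.031387
  f(a) × f(c) ≥ 0, new interval: [0.547187, 0.573125]
Iteration 6:
  c_6 = (0.547187 + 0.573125)/2 = 0.560156
  f(c_6) = f(0.560156) = -0.010964
  f(a) × f(c) ≥ 0, new interval: [0.560156, 0.573125]

After 6 iteration(s), the approximation is c_6 = 0.560156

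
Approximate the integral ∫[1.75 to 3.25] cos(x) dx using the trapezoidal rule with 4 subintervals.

f(x) = cos(x)
a = 1.75, b = 3.25, n = 4
h = (b - a)/n = 0.375000

Trapezoidal rule: (h/2)[f(x₀) + 2f(x₁) + 2f(x₂) + ... + f(xₙ)]

x_0 = 1.7500, f(x_0) = -0.178246, coefficient = 1
x_1 = 2.1250, f(x_1) = -0.526266, coefficient = 2
x_2 = 2.5000, f(x_2) = -0.801144, coefficient = 2
x_3 = 2.8750, f(x_3) = -0.964674, coefficient = 2
x_4 = 3.2500, f(x_4) = -0.994130, coefficient = 1

I ≈ (0.375000/2) × -5.756544 = -1.079352
Exact value: -1.092181
Error: 0.012829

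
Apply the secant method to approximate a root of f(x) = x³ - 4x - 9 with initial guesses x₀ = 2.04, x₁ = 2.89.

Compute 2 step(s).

f(x) = x³ - 4x - 9
x₀ = 2.04, x₁ = 2.89

Secant formula: x_{n+1} = x_n - f(x_n)(x_n - x_{n-1})/(f(x_n) - f(x_{n-1}))

Iteration 1:
  f(2.040000) = -8.670336
  f(2.890000) = 3.577569
  x_2 = 2.890000 - 3.577569×(2.890000 - 2.040000)/(3.577569 - (-8.670336))
       = 2.641718
Iteration 2:
  f(2.890000) = 3.577569
  f(2.641718) = -1.131182
  x_3 = 2.641718 - (-1.131182)×(2.641718 - 2.890000)/(-1.131182 - 3.577569)
       = 2.701363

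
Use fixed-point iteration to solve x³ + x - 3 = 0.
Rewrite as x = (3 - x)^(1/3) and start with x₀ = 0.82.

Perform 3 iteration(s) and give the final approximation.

Equation: x³ + x - 3 = 0
Fixed-point form: x = (3 - x)^(1/3)
x₀ = 0.82

x_1 = g(0.820000) = 1.296638
x_2 = g(1.296638) = 1.194269
x_3 = g(1.194269) = 1.217730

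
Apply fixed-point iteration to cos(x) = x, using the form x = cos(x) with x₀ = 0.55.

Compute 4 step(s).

Equation: cos(x) = x
Fixed-point form: x = cos(x)
x₀ = 0.55

x_1 = g(0.550000) = 0.852525
x_2 = g(0.852525) = 0.658084
x_3 = g(0.658084) = 0.791165
x_4 = g(0.791165) = 0.703017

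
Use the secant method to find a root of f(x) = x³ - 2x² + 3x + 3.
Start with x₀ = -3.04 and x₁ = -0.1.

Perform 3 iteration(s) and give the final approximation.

f(x) = x³ - 2x² + 3x + 3
x₀ = -3.04, x₁ = -0.1

Secant formula: x_{n+1} = x_n - f(x_n)(x_n - x_{n-1})/(f(x_n) - f(x_{n-1}))

Iteration 1:
  f(-3.040000) = -52.697664
  f(-0.100000) = 2.679000
  x_2 = -0.100000 - 2.679000×(-0.100000 - (-3.040000))/(2.679000 - (-52.697664))
       = -0.242231
Iteration 2:
  f(-0.100000) = 2.679000
  f(-0.242231) = 2.141744
  x_3 = -0.242231 - 2.141744×(-0.242231 - (-0.100000))/(2.141744 - 2.679000)
       = -0.809225
Iteration 3:
  f(-0.242231) = 2.141744
  f(-0.809225) = -1.267286
  x_4 = -0.809225 - (-1.267286)×(-0.809225 - (-0.242231))/(-1.267286 - 2.141744)
       = -0.598449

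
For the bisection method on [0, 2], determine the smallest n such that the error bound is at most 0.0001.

We need (b-a)/2^n ≤ 0.0001
(2 - 0)/2^n ≤ 0.0001
2/2^n ≤ 0.0001
2^n ≥ 20000
n ≥ log₂(20000) = 14.29
n ≥ 15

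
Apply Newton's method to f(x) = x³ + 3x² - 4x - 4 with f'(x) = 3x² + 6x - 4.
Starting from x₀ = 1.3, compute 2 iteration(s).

f(x) = x³ + 3x² - 4x - 4
f'(x) = 3x² + 6x - 4
x₀ = 1.3

Newton-Raphson formula: x_{n+1} = x_n - f(x_n)/f'(x_n)

Iteration 1:
  f(1.300000) = -1.933000
  f'(1.300000) = 8.870000
  x_1 = 1.300000 - (-1.933000)/8.870000 = 1.517926
Iteration 2:
  f(1.517926) = 0.338041
  f'(1.517926) = 12.019848
  x_2 = 1.517926 - 0.338041/12.019848 = 1.489802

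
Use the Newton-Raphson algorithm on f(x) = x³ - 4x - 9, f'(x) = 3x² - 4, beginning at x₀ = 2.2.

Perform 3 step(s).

f(x) = x³ - 4x - 9
f'(x) = 3x² - 4
x₀ = 2.2

Newton-Raphson formula: x_{n+1} = x_n - f(x_n)/f'(x_n)

Iteration 1:
  f(2.200000) = -7.152000
  f'(2.200000) = 10.520000
  x_1 = 2.200000 - (-7.152000)/10.520000 = 2.879848
Iteration 2:
  f(2.879848) = 3.364696
  f'(2.879848) = 20.880572
  x_2 = 2.879848 - 3.364696/20.880572 = 2.718708
Iteration 3:
  f(2.718708) = 0.220151
  f'(2.718708) = 18.174118
  x_3 = 2.718708 - 0.220151/18.174118 = 2.706594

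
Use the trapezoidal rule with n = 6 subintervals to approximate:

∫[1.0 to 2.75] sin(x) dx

f(x) = sin(x)
a = 1.0, b = 2.75, n = 6
h = (b - a)/n = 0.291667

Trapezoidal rule: (h/2)[f(x₀) + 2f(x₁) + 2f(x₂) + ... + f(xₙ)]

x_0 = 1.0000, f(x_0) = 0.841471, coefficient = 1
x_1 = 1.2917, f(x_1) = 0.961296, coefficient = 2
x_2 = 1.5833, f(x_2) = 0.999921, coefficient = 2
x_3 = 1.8750, f(x_3) = 0.954086, coefficient = 2
x_4 = 2.1667, f(x_4) = 0.827660, coefficient = 2
x_5 = 2.4583, f(x_5) = 0.631324, coefficient = 2
x_6 = 2.7500, f(x_6) = 0.381661, coefficient = 1

I ≈ (0.291667/2) × 9.971706 = 1.454207
Exact value: 1.464605
Error: 0.010398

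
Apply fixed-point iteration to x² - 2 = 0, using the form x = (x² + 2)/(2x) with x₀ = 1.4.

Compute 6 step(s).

Equation: x² - 2 = 0
Fixed-point form: x = (x² + 2)/(2x)
x₀ = 1.4

x_1 = g(1.400000) = 1.414286
x_2 = g(1.414286) = 1.414214
x_3 = g(1.414214) = 1.414214
x_4 = g(1.414214) = 1.414214
x_5 = g(1.414214) = 1.414214
x_6 = g(1.414214) = 1.414214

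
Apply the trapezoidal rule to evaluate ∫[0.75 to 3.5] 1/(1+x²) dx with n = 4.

f(x) = 1/(1+x²)
a = 0.75, b = 3.5, n = 4
h = (b - a)/n = 0.687500

Trapezoidal rule: (h/2)[f(x₀) + 2f(x₁) + 2f(x₂) + ... + f(xₙ)]

x_0 = 0.7500, f(x_0) = 0.640000, coefficient = 1
x_1 = 1.4375, f(x_1) = 0.326115, coefficient = 2
x_2 = 2.1250, f(x_2) = 0.181303, coefficient = 2
x_3 = 2.8125, f(x_3) = 0.112231, coefficient = 2
x_4 = 3.5000, f(x_4) = 0.075472, coefficient = 1

I ≈ (0.687500/2) × 1.954770 = 0.671952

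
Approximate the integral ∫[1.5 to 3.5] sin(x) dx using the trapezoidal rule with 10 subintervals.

f(x) = sin(x)
a = 1.5, b = 3.5, n = 10
h = (b - a)/n = 0.200000

Trapezoidal rule: (h/2)[f(x₀) + 2f(x₁) + 2f(x₂) + ... + f(xₙ)]

x_0 = 1.5000, f(x_0) = 0.997495, coefficient = 1
x_1 = 1.7000, f(x_1) = 0.991665, coefficient = 2
x_2 = 1.9000, f(x_2) = 0.946300, coefficient = 2
x_3 = 2.1000, f(x_3) = 0.863209, coefficient = 2
x_4 = 2.3000, f(x_4) = 0.745705, coefficient = 2
x_5 = 2.5000, f(x_5) = 0.598472, coefficient = 2
x_6 = 2.7000, f(x_6) = 0.427380, coefficient = 2
x_7 = 2.9000, f(x_7) = 0.239249, coefficient = 2
x_8 = 3.1000, f(x_8) = 0.041581, coefficient = 2
x_9 = 3.3000, f(x_9) = -0.157746, coefficient = 2
x_10 = 3.5000, f(x_10) = -0.350783, coefficient = 1

I ≈ (0.200000/2) × 10.038343 = 1.003834
Exact value: 1.007194
Error: 0.003360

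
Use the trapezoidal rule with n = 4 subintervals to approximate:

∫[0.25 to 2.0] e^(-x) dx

f(x) = e^(-x)
a = 0.25, b = 2.0, n = 4
h = (b - a)/n = 0.437500

Trapezoidal rule: (h/2)[f(x₀) + 2f(x₁) + 2f(x₂) + ... + f(xₙ)]

x_0 = 0.2500, f(x_0) = 0.778801, coefficient = 1
x_1 = 0.6875, f(x_1) = 0.502832, coefficient = 2
x_2 = 1.1250, f(x_2) = 0.324652, coefficient = 2
x_3 = 1.5625, f(x_3) = 0.209611, coefficient = 2
x_4 = 2.0000, f(x_4) = 0.135335, coefficient = 1

I ≈ (0.437500/2) × 2.988327 = 0.653697
Exact value: 0.643465
Error: 0.010231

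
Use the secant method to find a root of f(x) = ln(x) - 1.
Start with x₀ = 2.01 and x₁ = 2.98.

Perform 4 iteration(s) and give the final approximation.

f(x) = ln(x) - 1
x₀ = 2.01, x₁ = 2.98

Secant formula: x_{n+1} = x_n - f(x_n)(x_n - x_{n-1})/(f(x_n) - f(x_{n-1}))

Iteration 1:
  f(2.010000) = -0.301865
  f(2.980000) = 0.091923
  x_2 = 2.980000 - 0.091923×(2.980000 - 2.010000)/(0.091923 - (-0.301865))
       = 2.753570
Iteration 2:
  f(2.980000) = 0.091923
  f(2.753570) = 0.012898
  x_3 = 2.753570 - 0.012898×(2.753570 - 2.980000)/(0.012898 - 0.091923)
       = 2.716613
Iteration 3:
  f(2.753570) = 0.012898
  f(2.716613) = -0.000614
  x_4 = 2.716613 - (-0.000614)×(2.716613 - 2.753570)/(-0.000614 - 0.012898)
       = 2.718293
Iteration 4:
  f(2.716613) = -0.000614
  f(2.718293) = 0.000004
  x_5 = 2.718293 - 0.000004×(2.718293 - 2.716613)/(0.000004 - (-0.000614))
       = 2.718282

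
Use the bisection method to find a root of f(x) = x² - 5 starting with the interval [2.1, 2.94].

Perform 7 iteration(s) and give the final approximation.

f(x) = x² - 5
Initial interval: [2.1, 2.94]

Iteration 1:
  c_1 = (2.100000 + 2.940000)/2 = 2.520000
  f(c_1) = f(2.520000) = 1.350400
  f(a) × f(c) < 0, new interval: [2.100000, 2.520000]
Iteration 2:
  c_2 = (2.100000 + 2.520000)/2 = 2.310000
  f(c_2) = f(2.310000) = 0.336100
  f(a) × f(c) < 0, new interval: [2.100000, 2.310000]
Iteration 3:
  c_3 = (2.100000 + 2.310000)/2 = 2.205000
  f(c_3) = f(2.205000) = -0.137975
  f(a) × f(c) ≥ 0, new interval: [2.205000, 2.310000]
Iteration 4:
  c_4 = (2.205000 + 2.310000)/2 = 2.257500
  f(c_4) = f(2.257500) = 0.096306
  f(a) × f(c) < 0, new interval: [2.205000, 2.257500]
Iteration 5:
  c_5 = (2.205000 + 2.257500)/2 = 2.231250
  f(c_5) = f(2.231250) = -0.021523
  f(a) × f(c) ≥ 0, new interval: [2.231250, 2.257500]
Iteration 6:
  c_6 = (2.231250 + 2.257500)/2 = 2.244375
  f(c_6) = f(2.244375) = 0.037219
  f(a) × f(c) < 0, new interval: [2.231250, 2.244375]
Iteration 7:
  c_7 = (2.231250 + 2.244375)/2 = 2.237813
  f(c_7) = f(2.237813) = 0.007805
  f(a) × f(c) < 0, new interval: [2.231250, 2.237813]

After 7 iteration(s), the approximation is c_7 = 2.237813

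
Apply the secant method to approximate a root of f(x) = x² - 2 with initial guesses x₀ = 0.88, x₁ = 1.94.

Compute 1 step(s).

f(x) = x² - 2
x₀ = 0.88, x₁ = 1.94

Secant formula: x_{n+1} = x_n - f(x_n)(x_n - x_{n-1})/(f(x_n) - f(x_{n-1}))

Iteration 1:
  f(0.880000) = -1.225600
  f(1.940000) = 1.763600
  x_2 = 1.940000 - 1.763600×(1.940000 - 0.880000)/(1.763600 - (-1.225600))
       = 1.314610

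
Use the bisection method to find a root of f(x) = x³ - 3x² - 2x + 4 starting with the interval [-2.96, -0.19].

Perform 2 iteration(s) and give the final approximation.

f(x) = x³ - 3x² - 2x + 4
Initial interval: [-2.96, -0.19]

Iteration 1:
  c_1 = (-2.960000 + (-0.190000))/2 = -1.575000
  f(c_1) = f(-1.575000) = -4.198859
  f(a) × f(c) ≥ 0, new interval: [-1.575000, -0.190000]
Iteration 2:
  c_2 = (-1.575000 + (-0.190000))/2 = -0.882500
  f(c_2) = f(-0.882500) = 2.741285
  f(a) × f(c) < 0, new interval: [-1.575000, -0.882500]

After 2 iteration(s), the approximation is c_2 = -0.882500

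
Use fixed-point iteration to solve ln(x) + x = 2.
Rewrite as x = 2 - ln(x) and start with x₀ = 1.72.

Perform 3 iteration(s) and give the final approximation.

Equation: ln(x) + x = 2
Fixed-point form: x = 2 - ln(x)
x₀ = 1.72

x_1 = g(1.720000) = 1.457676
x_2 = g(1.457676) = 1.623157
x_3 = g(1.623157) = 1.515627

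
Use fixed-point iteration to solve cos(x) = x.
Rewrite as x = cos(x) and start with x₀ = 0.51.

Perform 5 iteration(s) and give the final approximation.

Equation: cos(x) = x
Fixed-point form: x = cos(x)
x₀ = 0.51

x_1 = g(0.510000) = 0.872745
x_2 = g(0.872745) = 0.642726
x_3 = g(0.642726) = 0.800465
x_4 = g(0.800465) = 0.696373
x_5 = g(0.696373) = 0.767173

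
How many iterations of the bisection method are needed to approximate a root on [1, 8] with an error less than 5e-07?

We need (b-a)/2^n ≤ 5e-07
(8 - 1)/2^n ≤ 5e-07
7/2^n ≤ 5e-07
2^n ≥ 14000000
n ≥ log₂(14000000) = 23.74
n ≥ 24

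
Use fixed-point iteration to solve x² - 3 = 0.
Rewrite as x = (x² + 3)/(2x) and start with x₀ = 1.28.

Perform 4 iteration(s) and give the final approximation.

Equation: x² - 3 = 0
Fixed-point form: x = (x² + 3)/(2x)
x₀ = 1.28

x_1 = g(1.280000) = 1.811875
x_2 = g(1.811875) = 1.733809
x_3 = g(1.733809) = 1.732052
x_4 = g(1.732052) = 1.732051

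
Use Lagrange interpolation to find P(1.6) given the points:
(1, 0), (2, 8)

Lagrange interpolation formula:
P(x) = Σ yᵢ × Lᵢ(x)
where Lᵢ(x) = Π_{j≠i} (x - xⱼ)/(xᵢ - xⱼ)

L_0(1.6) = (1.6 - 2)/(1 - 2) = 0.400000
L_1(1.6) = (1.6 - 1)/(2 - 1) = 0.600000

P(1.6) = 0×L_0(1.6) + 8×L_1(1.6)
P(1.6) = 4.800000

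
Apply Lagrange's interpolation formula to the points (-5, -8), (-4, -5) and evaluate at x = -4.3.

Lagrange interpolation formula:
P(x) = Σ yᵢ × Lᵢ(x)
where Lᵢ(x) = Π_{j≠i} (x - xⱼ)/(xᵢ - xⱼ)

L_0(-4.3) = (-4.3 - (-4))/(-5 - (-4)) = 0.300000
L_1(-4.3) = (-4.3 - (-5))/(-4 - (-5)) = 0.700000

P(-4.3) = (-8)×L_0(-4.3) + (-5)×L_1(-4.3)
P(-4.3) = -5.900000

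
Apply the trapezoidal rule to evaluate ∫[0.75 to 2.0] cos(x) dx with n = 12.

f(x) = cos(x)
a = 0.75, b = 2.0, n = 12
h = (b - a)/n = 0.104167

Trapezoidal rule: (h/2)[f(x₀) + 2f(x₁) + 2f(x₂) + ... + f(xₙ)]

x_0 = 0.7500, f(x_0) = 0.731689, coefficient = 1
x_1 = 0.8542, f(x_1) = 0.656847, coefficient = 2
x_2 = 0.9583, f(x_2) = 0.574885, coefficient = 2
x_3 = 1.0625, f(x_3) = 0.486690, coefficient = 2
x_4 = 1.1667, f(x_4) = 0.393219, coefficient = 2
x_5 = 1.2708, f(x_5) = 0.295485, coefficient = 2
x_6 = 1.3750, f(x_6) = 0.194548, coefficient = 2
x_7 = 1.4792, f(x_7) = 0.091501, coefficient = 2
x_8 = 1.5833, f(x_8) = -0.012537, coefficient = 2
x_9 = 1.6875, f(x_9) = -0.116439, coefficient = 2
x_10 = 1.7917, f(x_10) = -0.219079, coefficient = 2
x_11 = 1.8958, f(x_11) = -0.319344, coefficient = 2
x_12 = 2.0000, f(x_12) = -0.416147, coefficient = 1

I ≈ (0.104167/2) × 4.367093 = 0.227453
Exact value: 0.227659
Error: 0.000206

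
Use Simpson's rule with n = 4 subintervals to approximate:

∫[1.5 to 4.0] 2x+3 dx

f(x) = 2x+3
a = 1.5, b = 4.0, n = 4
h = (b - a)/n = 0.625000

Simpson's rule: (h/3)[f(x₀) + 4f(x₁) + 2f(x₂) + ... + f(xₙ)]

x_0 = 1.5000, f(x_0) = 6.000000, coefficient = 1
x_1 = 2.1250, f(x_1) = 7.250000, coefficient = 4
x_2 = 2.7500, f(x_2) = 8.500000, coefficient = 2
x_3 = 3.3750, f(x_3) = 9.750000, coefficient = 4
x_4 = 4.0000, f(x_4) = 11.000000, coefficient = 1

I ≈ (0.625000/3) × 102.000000 = 21.250000
Exact value: 21.250000
Error: 0.000000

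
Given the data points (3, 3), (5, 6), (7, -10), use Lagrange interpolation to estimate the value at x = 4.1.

Lagrange interpolation formula:
P(x) = Σ yᵢ × Lᵢ(x)
where Lᵢ(x) = Π_{j≠i} (x - xⱼ)/(xᵢ - xⱼ)

L_0(4.1) = (4.1 - 5)/(3 - 5) × (4.1 - 7)/(3 - 7) = 0.326250
L_1(4.1) = (4.1 - 3)/(5 - 3) × (4.1 - 7)/(5 - 7) = 0.797500
L_2(4.1) = (4.1 - 3)/(7 - 3) × (4.1 - 5)/(7 - 5) = -0.123750

P(4.1) = 3×L_0(4.1) + 6×L_1(4.1) + (-10)×L_2(4.1)
P(4.1) = 7.001250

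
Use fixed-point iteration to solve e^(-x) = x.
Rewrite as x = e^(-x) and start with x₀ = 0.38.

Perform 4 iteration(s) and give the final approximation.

Equation: e^(-x) = x
Fixed-point form: x = e^(-x)
x₀ = 0.38

x_1 = g(0.380000) = 0.683861
x_2 = g(0.683861) = 0.504665
x_3 = g(0.504665) = 0.603708
x_4 = g(0.603708) = 0.546780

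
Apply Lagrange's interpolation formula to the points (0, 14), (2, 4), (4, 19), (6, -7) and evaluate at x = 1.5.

Lagrange interpolation formula:
P(x) = Σ yᵢ × Lᵢ(x)
where Lᵢ(x) = Π_{j≠i} (x - xⱼ)/(xᵢ - xⱼ)

L_0(1.5) = (1.5 - 2)/(0 - 2) × (1.5 - 4)/(0 - 4) × (1.5 - 6)/(0 - 6) = 0.117188
L_1(1.5) = (1.5 - 0)/(2 - 0) × (1.5 - 4)/(2 - 4) × (1.5 - 6)/(2 - 6) = 1.054688
L_2(1.5) = (1.5 - 0)/(4 - 0) × (1.5 - 2)/(4 - 2) × (1.5 - 6)/(4 - 6) = -0.210938
L_3(1.5) = (1.5 - 0)/(6 - 0) × (1.5 - 2)/(6 - 2) × (1.5 - 4)/(6 - 4) = 0.039062

P(1.5) = 14×L_0(1.5) + 4×L_1(1.5) + 19×L_2(1.5) + (-7)×L_3(1.5)
P(1.5) = 1.578125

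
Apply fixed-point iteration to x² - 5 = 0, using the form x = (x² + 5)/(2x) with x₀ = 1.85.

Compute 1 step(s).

Equation: x² - 5 = 0
Fixed-point form: x = (x² + 5)/(2x)
x₀ = 1.85

x_1 = g(1.850000) = 2.276351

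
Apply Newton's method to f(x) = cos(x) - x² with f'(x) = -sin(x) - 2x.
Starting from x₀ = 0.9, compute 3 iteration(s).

f(x) = cos(x) - x²
f'(x) = -sin(x) - 2x
x₀ = 0.9

Newton-Raphson formula: x_{n+1} = x_n - f(x_n)/f'(x_n)

Iteration 1:
  f(0.900000) = -0.188390
  f'(0.900000) = -2.583327
  x_1 = 0.900000 - (-0.188390)/(-2.583327) = 0.827075
Iteration 2:
  f(0.827075) = -0.007021
  f'(0.827075) = -2.390103
  x_2 = 0.827075 - (-0.007021)/(-2.390103) = 0.824137
Iteration 3:
  f(0.824137) = -0.000012
  f'(0.824137) = -2.382236
  x_3 = 0.824137 - (-0.000012)/(-2.382236) = 0.824132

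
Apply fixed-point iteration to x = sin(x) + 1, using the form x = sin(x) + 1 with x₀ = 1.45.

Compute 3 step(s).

Equation: x = sin(x) + 1
Fixed-point form: x = sin(x) + 1
x₀ = 1.45

x_1 = g(1.450000) = 1.992713
x_2 = g(1.992713) = 1.912306
x_3 = g(1.912306) = 1.942250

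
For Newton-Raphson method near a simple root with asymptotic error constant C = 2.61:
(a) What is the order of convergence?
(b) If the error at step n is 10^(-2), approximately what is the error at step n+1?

(a) Newton-Raphson has quadratic (order 2) convergence near simple roots.
    This means |e_{n+1}| ≈ C|e_n|².

(b) With |e_n| = 10^(-2) and C = 2.61:
    |e_{n+1}| ≈ 2.61 × (10^(-2))² = 2.61 × 10^(-4)

(a) 2 (quadratic); (b) |e_{n+1}| ≈ 2.610e-04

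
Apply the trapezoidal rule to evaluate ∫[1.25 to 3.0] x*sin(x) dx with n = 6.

f(x) = x*sin(x)
a = 1.25, b = 3.0, n = 6
h = (b - a)/n = 0.291667

Trapezoidal rule: (h/2)[f(x₀) + 2f(x₁) + 2f(x₂) + ... + f(xₙ)]

x_0 = 1.2500, f(x_0) = 1.186231, coefficient = 1
x_1 = 1.5417, f(x_1) = 1.541013, coefficient = 2
x_2 = 1.8333, f(x_2) = 1.770514, coefficient = 2
x_3 = 2.1250, f(x_3) = 1.806930, coefficient = 2
x_4 = 2.4167, f(x_4) = 1.602443, coefficient = 2
x_5 = 2.7083, f(x_5) = 1.137043, coefficient = 2
x_6 = 3.0000, f(x_6) = 0.423360, coefficient = 1

I ≈ (0.291667/2) × 17.325475 = 2.526632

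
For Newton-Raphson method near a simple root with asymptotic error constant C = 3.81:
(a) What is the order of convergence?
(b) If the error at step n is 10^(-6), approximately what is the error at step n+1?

(a) Newton-Raphson has quadratic (order 2) convergence near simple roots.
    This means |e_{n+1}| ≈ C|e_n|².

(b) With |e_n| = 10^(-6) and C = 3.81:
    |e_{n+1}| ≈ 3.81 × (10^(-6))² = 3.81 × 10^(-12)

(a) 2 (quadratic); (b) |e_{n+1}| ≈ 3.810e-12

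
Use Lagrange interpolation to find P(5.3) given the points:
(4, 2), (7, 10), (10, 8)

Lagrange interpolation formula:
P(x) = Σ yᵢ × Lᵢ(x)
where Lᵢ(x) = Π_{j≠i} (x - xⱼ)/(xᵢ - xⱼ)

L_0(5.3) = (5.3 - 7)/(4 - 7) × (5.3 - 10)/(4 - 10) = 0.443889
L_1(5.3) = (5.3 - 4)/(7 - 4) × (5.3 - 10)/(7 - 10) = 0.678889
L_2(5.3) = (5.3 - 4)/(10 - 4) × (5.3 - 7)/(10 - 7) = -0.122778

P(5.3) = 2×L_0(5.3) + 10×L_1(5.3) + 8×L_2(5.3)
P(5.3) = 6.694444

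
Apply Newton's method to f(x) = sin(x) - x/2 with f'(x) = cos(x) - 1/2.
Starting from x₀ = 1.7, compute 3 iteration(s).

f(x) = sin(x) - x/2
f'(x) = cos(x) - 1/2
x₀ = 1.7

Newton-Raphson formula: x_{n+1} = x_n - f(x_n)/f'(x_n)

Iteration 1:
  f(1.700000) = 0.141665
  f'(1.700000) = -0.628844
  x_1 = 1.700000 - 0.141665/(-0.628844) = 1.925278
Iteration 2:
  f(1.925278) = -0.024812
  f'(1.925278) = -0.847104
  x_2 = 1.925278 - (-0.024812)/(-0.847104) = 1.895987
Iteration 3:
  f(1.895987) = -0.000404
  f'(1.895987) = -0.819490
  x_3 = 1.895987 - (-0.000404)/(-0.819490) = 1.895494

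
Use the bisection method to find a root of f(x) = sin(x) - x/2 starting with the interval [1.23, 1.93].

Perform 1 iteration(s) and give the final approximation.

f(x) = sin(x) - x/2
Initial interval: [1.23, 1.93]

Iteration 1:
  c_1 = (1.230000 + 1.930000)/2 = 1.580000
  f(c_1) = f(1.580000) = 0.209958
  f(a) × f(c) ≥ 0, new interval: [1.580000, 1.930000]

After 1 iteration(s), the approximation is c_1 = 1.580000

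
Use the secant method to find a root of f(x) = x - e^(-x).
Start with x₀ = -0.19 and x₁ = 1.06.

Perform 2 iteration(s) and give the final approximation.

f(x) = x - e^(-x)
x₀ = -0.19, x₁ = 1.06

Secant formula: x_{n+1} = x_n - f(x_n)(x_n - x_{n-1})/(f(x_n) - f(x_{n-1}))

Iteration 1:
  f(-0.190000) = -1.399250
  f(1.060000) = 0.713544
  x_2 = 1.060000 - 0.713544×(1.060000 - (-0.190000))/(0.713544 - (-1.399250))
       = 0.637843
Iteration 2:
  f(1.060000) = 0.713544
  f(0.637843) = 0.109412
  x_3 = 0.637843 - 0.109412×(0.637843 - 1.060000)/(0.109412 - 0.713544)
       = 0.561388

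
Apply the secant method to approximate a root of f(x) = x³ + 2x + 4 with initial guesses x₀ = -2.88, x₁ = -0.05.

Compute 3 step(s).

f(x) = x³ + 2x + 4
x₀ = -2.88, x₁ = -0.05

Secant formula: x_{n+1} = x_n - f(x_n)(x_n - x_{n-1})/(f(x_n) - f(x_{n-1}))

Iteration 1:
  f(-2.880000) = -25.647872
  f(-0.050000) = 3.899875
  x_2 = -0.050000 - 3.899875×(-0.050000 - (-2.880000))/(3.899875 - (-25.647872))
       = -0.423519
Iteration 2:
  f(-0.050000) = 3.899875
  f(-0.423519) = 3.076996
  x_3 = -0.423519 - 3.076996×(-0.423519 - (-0.050000))/(3.076996 - 3.899875)
       = -1.820221
Iteration 3:
  f(-0.423519) = 3.076996
  f(-1.820221) = -5.671205
  x_4 = -1.820221 - (-5.671205)×(-1.820221 - (-0.423519))/(-5.671205 - 3.076996)
       = -0.914780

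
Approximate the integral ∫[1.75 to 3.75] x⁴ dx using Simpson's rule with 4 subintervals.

f(x) = x⁴
a = 1.75, b = 3.75, n = 4
h = (b - a)/n = 0.500000

Simpson's rule: (h/3)[f(x₀) + 4f(x₁) + 2f(x₂) + ... + f(xₙ)]

x_0 = 1.7500, f(x_0) = 9.378906, coefficient = 1
x_1 = 2.2500, f(x_1) = 25.628906, coefficient = 4
x_2 = 2.7500, f(x_2) = 57.191406, coefficient = 2
x_3 = 3.2500, f(x_3) = 111.566406, coefficient = 4
x_4 = 3.7500, f(x_4) = 197.753906, coefficient = 1

I ≈ (0.500000/3) × 870.296875 = 145.049479
Exact value: 145.032813
Error: 0.016667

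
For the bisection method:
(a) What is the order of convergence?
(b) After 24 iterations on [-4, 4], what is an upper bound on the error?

(a) Bisection has linear (order 1) convergence; the error is halved each step.

(b) Error bound = (b-a)/2^n = (4 - (-4))/2^{24}
    = 8/2^{24}

(a) 1 (linear); (b) error ≤ 4.77e-07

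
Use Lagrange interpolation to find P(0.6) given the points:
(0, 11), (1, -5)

Lagrange interpolation formula:
P(x) = Σ yᵢ × Lᵢ(x)
where Lᵢ(x) = Π_{j≠i} (x - xⱼ)/(xᵢ - xⱼ)

L_0(0.6) = (0.6 - 1)/(0 - 1) = 0.400000
L_1(0.6) = (0.6 - 0)/(1 - 0) = 0.600000

P(0.6) = 11×L_0(0.6) + (-5)×L_1(0.6)
P(0.6) = 1.400000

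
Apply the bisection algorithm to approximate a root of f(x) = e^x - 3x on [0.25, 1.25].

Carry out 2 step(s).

f(x) = e^x - 3x
Initial interval: [0.25, 1.25]

Iteration 1:
  c_1 = (0.250000 + 1.250000)/2 = 0.750000
  f(c_1) = f(0.750000) = -0.133000
  f(a) × f(c) < 0, new interval: [0.250000, 0.750000]
Iteration 2:
  c_2 = (0.250000 + 0.750000)/2 = 0.500000
  f(c_2) = f(0.500000) = 0.148721
  f(a) × f(c) ≥ 0, new interval: [0.500000, 0.750000]

After 2 iteration(s), the approximation is c_2 = 0.500000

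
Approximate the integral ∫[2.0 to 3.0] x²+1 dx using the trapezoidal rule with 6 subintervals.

f(x) = x²+1
a = 2.0, b = 3.0, n = 6
h = (b - a)/n = 0.166667

Trapezoidal rule: (h/2)[f(x₀) + 2f(x₁) + 2f(x₂) + ... + f(xₙ)]

x_0 = 2.0000, f(x_0) = 5.000000, coefficient = 1
x_1 = 2.1667, f(x_1) = 5.694444, coefficient = 2
x_2 = 2.3333, f(x_2) = 6.444444, coefficient = 2
x_3 = 2.5000, f(x_3) = 7.250000, coefficient = 2
x_4 = 2.6667, f(x_4) = 8.111111, coefficient = 2
x_5 = 2.8333, f(x_5) = 9.027778, coefficient = 2
x_6 = 3.0000, f(x_6) = 10.000000, coefficient = 1

I ≈ (0.166667/2) × 88.055556 = 7.337963
Exact value: 7.333333
Error: 0.004630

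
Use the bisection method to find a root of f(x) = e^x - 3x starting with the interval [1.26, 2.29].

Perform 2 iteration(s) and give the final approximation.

f(x) = e^x - 3x
Initial interval: [1.26, 2.29]

Iteration 1:
  c_1 = (1.260000 + 2.290000)/2 = 1.775000
  f(c_1) = f(1.775000) = 0.575281
  f(a) × f(c) < 0, new interval: [1.260000, 1.775000]
Iteration 2:
  c_2 = (1.260000 + 1.775000)/2 = 1.517500
  f(c_2) = f(1.517500) = 0.008309
  f(a) × f(c) < 0, new interval: [1.260000, 1.517500]

After 2 iteration(s), the approximation is c_2 = 1.517500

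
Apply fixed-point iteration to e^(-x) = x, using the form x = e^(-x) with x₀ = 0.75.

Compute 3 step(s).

Equation: e^(-x) = x
Fixed-point form: x = e^(-x)
x₀ = 0.75

x_1 = g(0.750000) = 0.472367
x_2 = g(0.472367) = 0.623525
x_3 = g(0.623525) = 0.536052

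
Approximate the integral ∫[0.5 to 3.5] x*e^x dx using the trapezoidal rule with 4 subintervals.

f(x) = x*e^x
a = 0.5, b = 3.5, n = 4
h = (b - a)/n = 0.750000

Trapezoidal rule: (h/2)[f(x₀) + 2f(x₁) + 2f(x₂) + ... + f(xₙ)]

x_0 = 0.5000, f(x_0) = 0.824361, coefficient = 1
x_1 = 1.2500, f(x_1) = 4.362929, coefficient = 2
x_2 = 2.0000, f(x_2) = 14.778112, coefficient = 2
x_3 = 2.7500, f(x_3) = 43.017238, coefficient = 2
x_4 = 3.5000, f(x_4) = 115.904082, coefficient = 1

I ≈ (0.750000/2) × 241.045000 = 90.391875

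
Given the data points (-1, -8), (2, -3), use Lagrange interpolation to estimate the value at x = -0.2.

Lagrange interpolation formula:
P(x) = Σ yᵢ × Lᵢ(x)
where Lᵢ(x) = Π_{j≠i} (x - xⱼ)/(xᵢ - xⱼ)

L_0(-0.2) = (-0.2 - 2)/(-1 - 2) = 0.733333
L_1(-0.2) = (-0.2 - (-1))/(2 - (-1)) = 0.266667

P(-0.2) = (-8)×L_0(-0.2) + (-3)×L_1(-0.2)
P(-0.2) = -6.666667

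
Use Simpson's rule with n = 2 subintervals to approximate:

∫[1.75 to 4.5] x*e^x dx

f(x) = x*e^x
a = 1.75, b = 4.5, n = 2
h = (b - a)/n = 1.375000

Simpson's rule: (h/3)[f(x₀) + 4f(x₁) + 2f(x₂) + ... + f(xₙ)]

x_0 = 1.7500, f(x_0) = 10.070555, coefficient = 1
x_1 = 3.1250, f(x_1) = 71.124672, coefficient = 4
x_2 = 4.5000, f(x_2) = 405.077091, coefficient = 1

I ≈ (1.375000/3) × 699.646334 = 320.671237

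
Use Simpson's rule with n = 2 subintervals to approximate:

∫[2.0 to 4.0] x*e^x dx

f(x) = x*e^x
a = 2.0, b = 4.0, n = 2
h = (b - a)/n = 1.000000

Simpson's rule: (h/3)[f(x₀) + 4f(x₁) + 2f(x₂) + ... + f(xₙ)]

x_0 = 2.0000, f(x_0) = 14.778112, coefficient = 1
x_1 = 3.0000, f(x_1) = 60.256611, coefficient = 4
x_2 = 4.0000, f(x_2) = 218.392600, coefficient = 1

I ≈ (1.000000/3) × 474.197155 = 158.065718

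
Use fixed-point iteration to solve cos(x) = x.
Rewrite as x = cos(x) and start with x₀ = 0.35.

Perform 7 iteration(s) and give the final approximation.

Equation: cos(x) = x
Fixed-point form: x = cos(x)
x₀ = 0.35

x_1 = g(0.350000) = 0.939373
x_2 = g(0.939373) = 0.590294
x_3 = g(0.590294) = 0.830777
x_4 = g(0.830777) = 0.674302
x_5 = g(0.674302) = 0.781143
x_6 = g(0.781143) = 0.710109
x_7 = g(0.710109) = 0.758291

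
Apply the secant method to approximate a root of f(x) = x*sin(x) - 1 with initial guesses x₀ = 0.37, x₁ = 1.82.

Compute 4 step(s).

f(x) = x*sin(x) - 1
x₀ = 0.37, x₁ = 1.82

Secant formula: x_{n+1} = x_n - f(x_n)(x_n - x_{n-1})/(f(x_n) - f(x_{n-1}))

Iteration 1:
  f(0.370000) = -0.866202
  f(1.820000) = 0.763779
  x_2 = 1.820000 - 0.763779×(1.820000 - 0.370000)/(0.763779 - (-0.866202))
       = 1.140557
Iteration 2:
  f(1.820000) = 0.763779
  f(1.140557) = 0.036614
  x_3 = 1.140557 - 0.036614×(1.140557 - 1.820000)/(0.036614 - 0.763779)
       = 1.106346
Iteration 3:
  f(1.140557) = 0.036614
  f(1.106346) = -0.010851
  x_4 = 1.106346 - (-0.010851)×(1.106346 - 1.140557)/(-0.010851 - 0.036614)
       = 1.114167
Iteration 4:
  f(1.106346) = -0.010851
  f(1.114167) = 0.000014
  x_5 = 1.114167 - 0.000014×(1.114167 - 1.106346)/(0.000014 - (-0.010851))
       = 1.114157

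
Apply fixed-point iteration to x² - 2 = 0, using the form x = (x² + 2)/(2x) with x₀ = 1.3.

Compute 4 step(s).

Equation: x² - 2 = 0
Fixed-point form: x = (x² + 2)/(2x)
x₀ = 1.3

x_1 = g(1.300000) = 1.419231
x_2 = g(1.419231) = 1.414222
x_3 = g(1.414222) = 1.414214
x_4 = g(1.414214) = 1.414214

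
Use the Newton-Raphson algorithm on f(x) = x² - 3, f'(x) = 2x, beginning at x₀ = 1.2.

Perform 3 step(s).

f(x) = x² - 3
f'(x) = 2x
x₀ = 1.2

Newton-Raphson formula: x_{n+1} = x_n - f(x_n)/f'(x_n)

Iteration 1:
  f(1.200000) = -1.560000
  f'(1.200000) = 2.400000
  x_1 = 1.200000 - (-1.560000)/2.400000 = 1.850000
Iteration 2:
  f(1.850000) = 0.422500
  f'(1.850000) = 3.700000
  x_2 = 1.850000 - 0.422500/3.700000 = 1.735811
Iteration 3:
  f(1.735811) = 0.013039
  f'(1.735811) = 3.471622
  x_3 = 1.735811 - 0.013039/3.471622 = 1.732055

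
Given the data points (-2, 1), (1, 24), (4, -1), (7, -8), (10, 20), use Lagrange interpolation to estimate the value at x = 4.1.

Lagrange interpolation formula:
P(x) = Σ yᵢ × Lᵢ(x)
where Lᵢ(x) = Π_{j≠i} (x - xⱼ)/(xᵢ - xⱼ)

L_0(4.1) = (4.1 - 1)/(-2 - 1) × (4.1 - 4)/(-2 - 4) × (4.1 - 7)/(-2 - 7) × (4.1 - 10)/(-2 - 10) = 0.002728
L_1(4.1) = (4.1 - (-2))/(1 - (-2)) × (4.1 - 4)/(1 - 4) × (4.1 - 7)/(1 - 7) × (4.1 - 10)/(1 - 10) = -0.021476
L_2(4.1) = (4.1 - (-2))/(4 - (-2)) × (4.1 - 1)/(4 - 1) × (4.1 - 7)/(4 - 7) × (4.1 - 10)/(4 - 10) = 0.998611
L_3(4.1) = (4.1 - (-2))/(7 - (-2)) × (4.1 - 1)/(7 - 1) × (4.1 - 4)/(7 - 4) × (4.1 - 10)/(7 - 10) = 0.022957
L_4(4.1) = (4.1 - (-2))/(10 - (-2)) × (4.1 - 1)/(10 - 1) × (4.1 - 4)/(10 - 4) × (4.1 - 7)/(10 - 7) = -0.002821

P(4.1) = 1×L_0(4.1) + 24×L_1(4.1) + (-1)×L_2(4.1) + (-8)×L_3(4.1) + 20×L_4(4.1)
P(4.1) = -1.751367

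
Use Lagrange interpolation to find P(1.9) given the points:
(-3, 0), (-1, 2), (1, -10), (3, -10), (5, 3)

Lagrange interpolation formula:
P(x) = Σ yᵢ × Lᵢ(x)
where Lᵢ(x) = Π_{j≠i} (x - xⱼ)/(xᵢ - xⱼ)

L_0(1.9) = (1.9 - (-1))/(-3 - (-1)) × (1.9 - 1)/(-3 - 1) × (1.9 - 3)/(-3 - 3) × (1.9 - 5)/(-3 - 5) = 0.023177
L_1(1.9) = (1.9 - (-3))/(-1 - (-3)) × (1.9 - 1)/(-1 - 1) × (1.9 - 3)/(-1 - 3) × (1.9 - 5)/(-1 - 5) = -0.156647
L_2(1.9) = (1.9 - (-3))/(1 - (-3)) × (1.9 - (-1))/(1 - (-1)) × (1.9 - 3)/(1 - 3) × (1.9 - 5)/(1 - 5) = 0.757127
L_3(1.9) = (1.9 - (-3))/(3 - (-3)) × (1.9 - (-1))/(3 - (-1)) × (1.9 - 1)/(3 - 1) × (1.9 - 5)/(3 - 5) = 0.412978
L_4(1.9) = (1.9 - (-3))/(5 - (-3)) × (1.9 - (-1))/(5 - (-1)) × (1.9 - 1)/(5 - 1) × (1.9 - 3)/(5 - 3) = -0.036635

P(1.9) = 0×L_0(1.9) + 2×L_1(1.9) + (-10)×L_2(1.9) + (-10)×L_3(1.9) + 3×L_4(1.9)
P(1.9) = -12.124246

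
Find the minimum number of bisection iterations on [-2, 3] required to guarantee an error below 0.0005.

We need (b-a)/2^n ≤ 0.0005
(3 - (-2))/2^n ≤ 0.0005
5/2^n ≤ 0.0005
2^n ≥ 10000
n ≥ log₂(10000) = 13.29
n ≥ 14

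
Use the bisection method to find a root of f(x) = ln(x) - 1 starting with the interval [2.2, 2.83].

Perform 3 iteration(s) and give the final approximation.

f(x) = ln(x) - 1
Initial interval: [2.2, 2.83]

Iteration 1:
  c_1 = (2.200000 + 2.830000)/2 = 2.515000
  f(c_1) = f(2.515000) = -0.077727
  f(a) × f(c) ≥ 0, new interval: [2.515000, 2.830000]
Iteration 2:
  c_2 = (2.515000 + 2.830000)/2 = 2.672500
  f(c_2) = f(2.672500) = -0.016986
  f(a) × f(c) ≥ 0, new interval: [2.672500, 2.830000]
Iteration 3:
  c_3 = (2.672500 + 2.830000)/2 = 2.751250
  f(c_3) = f(2.751250) = 0.012055
  f(a) × f(c) < 0, new interval: [2.672500, 2.751250]

After 3 iteration(s), the approximation is c_3 = 2.751250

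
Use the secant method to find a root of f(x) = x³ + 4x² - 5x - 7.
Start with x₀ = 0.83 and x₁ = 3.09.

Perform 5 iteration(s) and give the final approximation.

f(x) = x³ + 4x² - 5x - 7
x₀ = 0.83, x₁ = 3.09

Secant formula: x_{n+1} = x_n - f(x_n)(x_n - x_{n-1})/(f(x_n) - f(x_{n-1}))

Iteration 1:
  f(0.830000) = -7.822613
  f(3.090000) = 45.246029
  x_2 = 3.090000 - 45.246029×(3.090000 - 0.830000)/(45.246029 - (-7.822613))
       = 1.163137
Iteration 2:
  f(3.090000) = 45.246029
  f(1.163137) = -5.830544
  x_3 = 1.163137 - (-5.830544)×(1.163137 - 3.090000)/(-5.830544 - 45.246029)
       = 1.383094
Iteration 3:
  f(1.163137) = -5.830544
  f(1.383094) = -3.617888
  x_4 = 1.383094 - (-3.617888)×(1.383094 - 1.163137)/(-3.617888 - (-5.830544))
       = 1.742743
Iteration 4:
  f(1.383094) = -3.617888
  f(1.742743) = 1.727880
  x_5 = 1.742743 - 1.727880×(1.742743 - 1.383094)/(1.727880 - (-3.617888))
       = 1.626496
Iteration 5:
  f(1.742743) = 1.727880
  f(1.626496) = -0.247646
  x_6 = 1.626496 - (-0.247646)×(1.626496 - 1.742743)/(-0.247646 - 1.727880)
       = 1.641068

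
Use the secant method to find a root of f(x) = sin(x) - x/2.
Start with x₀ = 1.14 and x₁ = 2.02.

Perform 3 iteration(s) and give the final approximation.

f(x) = sin(x) - x/2
x₀ = 1.14, x₁ = 2.02

Secant formula: x_{n+1} = x_n - f(x_n)(x_n - x_{n-1})/(f(x_n) - f(x_{n-1}))

Iteration 1:
  f(1.140000) = 0.338633
  f(2.020000) = -0.109207
  x_2 = 2.020000 - (-0.109207)×(2.020000 - 1.140000)/(-0.109207 - 0.338633)
       = 1.805410
Iteration 2:
  f(2.020000) = -0.109207
  f(1.805410) = 0.069899
  x_3 = 1.805410 - 0.069899×(1.805410 - 2.020000)/(0.069899 - (-0.109207))
       = 1.889157
Iteration 3:
  f(1.805410) = 0.069899
  f(1.889157) = 0.005171
  x_4 = 1.889157 - 0.005171×(1.889157 - 1.805410)/(0.005171 - 0.069899)
       = 1.895848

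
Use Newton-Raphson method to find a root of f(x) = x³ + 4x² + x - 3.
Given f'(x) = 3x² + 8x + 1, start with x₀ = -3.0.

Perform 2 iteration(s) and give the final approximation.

f(x) = x³ + 4x² + x - 3
f'(x) = 3x² + 8x + 1
x₀ = -3.0

Newton-Raphson formula: x_{n+1} = x_n - f(x_n)/f'(x_n)

Iteration 1:
  f(-3.000000) = 3.000000
  f'(-3.000000) = 4.000000
  x_1 = -3.000000 - 3.000000/4.000000 = -3.750000
Iteration 2:
  f(-3.750000) = -3.234375
  f'(-3.750000) = 13.187500
  x_2 = -3.750000 - (-3.234375)/13.187500 = -3.504739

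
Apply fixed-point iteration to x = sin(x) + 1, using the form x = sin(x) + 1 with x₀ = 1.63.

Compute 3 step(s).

Equation: x = sin(x) + 1
Fixed-point form: x = sin(x) + 1
x₀ = 1.63

x_1 = g(1.630000) = 1.998248
x_2 = g(1.998248) = 1.910025
x_3 = g(1.910025) = 1.943012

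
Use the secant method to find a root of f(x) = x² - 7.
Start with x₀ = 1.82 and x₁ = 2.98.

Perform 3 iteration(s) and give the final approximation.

f(x) = x² - 7
x₀ = 1.82, x₁ = 2.98

Secant formula: x_{n+1} = x_n - f(x_n)(x_n - x_{n-1})/(f(x_n) - f(x_{n-1}))

Iteration 1:
  f(1.820000) = -3.687600
  f(2.980000) = 1.880400
  x_2 = 2.980000 - 1.880400×(2.980000 - 1.820000)/(1.880400 - (-3.687600))
       = 2.588250
Iteration 2:
  f(2.980000) = 1.880400
  f(2.588250) = -0.300962
  x_3 = 2.588250 - (-0.300962)×(2.588250 - 2.980000)/(-0.300962 - 1.880400)
       = 2.642300
Iteration 3:
  f(2.588250) = -0.300962
  f(2.642300) = -0.018253
  x_4 = 2.642300 - (-0.018253)×(2.642300 - 2.588250)/(-0.018253 - (-0.300962))
       = 2.645789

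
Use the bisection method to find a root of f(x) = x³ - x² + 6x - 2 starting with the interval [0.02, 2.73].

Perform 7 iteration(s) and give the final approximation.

f(x) = x³ - x² + 6x - 2
Initial interval: [0.02, 2.73]

Iteration 1:
  c_1 = (0.020000 + 2.730000)/2 = 1.375000
  f(c_1) = f(1.375000) = 6.958984
  f(a) × f(c) < 0, new interval: [0.020000, 1.375000]
Iteration 2:
  c_2 = (0.020000 + 1.375000)/2 = 0.697500
  f(c_2) = f(0.697500) = 2.037832
  f(a) × f(c) < 0, new interval: [0.020000, 0.697500]
Iteration 3:
  c_3 = (0.020000 + 0.697500)/2 = 0.358750
  f(c_3) = f(0.358750) = 0.069970
  f(a) × f(c) < 0, new interval: [0.020000, 0.358750]
Iteration 4:
  c_4 = (0.020000 + 0.358750)/2 = 0.189375
  f(c_4) = f(0.189375) = -0.892821
  f(a) × f(c) ≥ 0, new interval: [0.189375, 0.358750]
Iteration 5:
  c_5 = (0.189375 + 0.358750)/2 = 0.274062
  f(c_5) = f(0.274062) = -0.410150
  f(a) × f(c) ≥ 0, new interval: [0.274062, 0.358750]
Iteration 6:
  c_6 = (0.274062 + 0.358750)/2 = 0.316406
  f(c_6) = f(0.316406) = -0.169999
  f(a) × f(c) ≥ 0, new interval: [0.316406, 0.358750]
Iteration 7:
  c_7 = (0.316406 + 0.358750)/2 = 0.337578
  f(c_7) = f(0.337578) = -0.050020
  f(a) × f(c) ≥ 0, new interval: [0.337578, 0.358750]

After 7 iteration(s), the approximation is c_7 = 0.337578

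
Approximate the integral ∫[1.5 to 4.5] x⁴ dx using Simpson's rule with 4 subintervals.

f(x) = x⁴
a = 1.5, b = 4.5, n = 4
h = (b - a)/n = 0.750000

Simpson's rule: (h/3)[f(x₀) + 4f(x₁) + 2f(x₂) + ... + f(xₙ)]

x_0 = 1.5000, f(x_0) = 5.062500, coefficient = 1
x_1 = 2.2500, f(x_1) = 25.628906, coefficient = 4
x_2 = 3.0000, f(x_2) = 81.000000, coefficient = 2
x_3 = 3.7500, f(x_3) = 197.753906, coefficient = 4
x_4 = 4.5000, f(x_4) = 410.062500, coefficient = 1

I ≈ (0.750000/3) × 1470.656250 = 367.664062
Exact value: 367.537500
Error: 0.126563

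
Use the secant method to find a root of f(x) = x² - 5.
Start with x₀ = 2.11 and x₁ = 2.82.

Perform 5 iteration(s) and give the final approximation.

f(x) = x² - 5
x₀ = 2.11, x₁ = 2.82

Secant formula: x_{n+1} = x_n - f(x_n)(x_n - x_{n-1})/(f(x_n) - f(x_{n-1}))

Iteration 1:
  f(2.110000) = -0.547900
  f(2.820000) = 2.952400
  x_2 = 2.820000 - 2.952400×(2.820000 - 2.110000)/(2.952400 - (-0.547900))
       = 2.221136
Iteration 2:
  f(2.820000) = 2.952400
  f(2.221136) = -0.066555
  x_3 = 2.221136 - (-0.066555)×(2.221136 - 2.820000)/(-0.066555 - 2.952400)
       = 2.234338
Iteration 3:
  f(2.221136) = -0.066555
  f(2.234338) = -0.007732
  x_4 = 2.234338 - (-0.007732)×(2.234338 - 2.221136)/(-0.007732 - (-0.066555))
       = 2.236074
Iteration 4:
  f(2.234338) = -0.007732
  f(2.236074) = 0.000026
  x_5 = 2.236074 - 0.000026×(2.236074 - 2.234338)/(0.000026 - (-0.007732))
       = 2.236068
Iteration 5:
  f(2.236074) = 0.000026
  f(2.236068) = 0.000000
  x_6 = 2.236068 - 0.000000×(2.236068 - 2.236074)/(0.000000 - 0.000026)
       = 2.236068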